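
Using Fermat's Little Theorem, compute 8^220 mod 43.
By Fermat: 8^{42} ≡ 1 (mod 43). 220 ≡ 10 (mod 42). So 8^{220} ≡ 8^{10} ≡ 4 (mod 43)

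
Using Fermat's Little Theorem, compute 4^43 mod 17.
By Fermat: 4^{16} ≡ 1 mod 17. 43 = 2×16 + 11. So 4^{43} ≡ 4^{11} ≡ 13 mod 17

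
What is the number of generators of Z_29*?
A prime p has φ(p-1) primitive roots; here φ(28) = 12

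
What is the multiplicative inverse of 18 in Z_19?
Since 19 is prime, by Fermat 18^(-1) ≡ 18^{17} ≡ 18 (mod 19). Verify: 18 × 18 = 324 ≡ 1 (mod 19)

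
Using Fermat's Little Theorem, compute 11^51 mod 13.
By Fermat: 11^{12} ≡ 1 mod 13. 51 = 4×12 + 3. So 11^{51} ≡ 11^{3} ≡ 5 mod 13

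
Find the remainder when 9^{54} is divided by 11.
By Fermat: 9^{10} ≡ 1 mod 11. 54 = 5×10 + 4. So 9^{54} ≡ 9^{4} ≡ 5 mod 11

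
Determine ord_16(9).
Powers of 9 mod 16: 9^1≡9, 9^2≡1. So the order of 9 is 2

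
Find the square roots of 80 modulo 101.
The square roots of 80 mod 101 are 79 and 22. Verify: 79² = 6241 ≡ 80 mod 101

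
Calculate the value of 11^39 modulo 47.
By repeated squaring mod 47: 11^{1}≡11, 11^{2}≡27, 11^{4}≡24, 11^{8}≡12, 11^{16}≡3, 11^{32}≡9. Then 11^{39} = 11^{32+4+2+1} ≡ 9 × 24 × 27 × 11 ≡ 44 mod 47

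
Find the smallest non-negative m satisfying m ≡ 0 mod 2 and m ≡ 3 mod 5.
M = 2 × 5 = 10. M₁ = 5, y₁ ≡ 1 mod 2. M₂ = 2, y₂ ≡ 3 mod 5. m = 0×5×1 + 3×2×3 ≡ 8 mod 10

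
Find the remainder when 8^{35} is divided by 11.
By Fermat: 8^{10} ≡ 1 mod 11. 35 = 3×10 + 5. So 8^{35} ≡ 8^{5} ≡ 10 mod 11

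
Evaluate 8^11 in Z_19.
By repeated squaring mod 19: 8^{1}≡8, 8^{2}≡7, 8^{4}≡11, 8^{8}≡7. Then 8^{11} = 8^{8+2+1} ≡ 7 × 7 × 8 ≡ 12 mod 19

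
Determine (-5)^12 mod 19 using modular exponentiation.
By repeated squaring mod 19: (-5)^{1}≡14, (-5)^{2}≡6, (-5)^{4}≡17, (-5)^{8}≡4. Then (-5)^{12} = (-5)^{8+4} ≡ 4 × 17 ≡ 11 mod 19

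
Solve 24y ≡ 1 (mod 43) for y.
Since 43 is prime, by Fermat 24^(-1) ≡ 24^{41} ≡ 9 (mod 43). Verify: 24 × 9 = 216 ≡ 1 (mod 43)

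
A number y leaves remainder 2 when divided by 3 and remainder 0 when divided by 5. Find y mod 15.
M = 3 × 5 = 15. M₁ = 5, y₁ ≡ 2 mod 3. M₂ = 3, y₂ ≡ 2 mod 5. y = 2×5×2 + 0×3×2 ≡ 5 mod 15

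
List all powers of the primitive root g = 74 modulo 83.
74^1, 74^2, ..., 74^{82} mod 83: [74, 81, 18, 4, 47, 75, 72, 16, 22, 51, 39, 64, 5, 38, 73, 7, 20, 69, 43, 28, 80, 27, 6, 29, 71, 25, 24, 33, 35, 17, 13, 49, 57, 68, 52, 30, 62, 23, 42, 37, 82, 9, 2, 65, 79, 36, 8, 11, 67, 61, 32, 44, 19, 78, 45, 10, 76, 63, 14, 40, 55, 3, 56, 77, 54, 12, 58, 59, 50, 48, 66, 70, 34, 26, 15, 31, 53, 21, 60, 41, 46, 1]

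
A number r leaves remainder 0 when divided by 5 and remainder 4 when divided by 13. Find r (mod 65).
M = 5 × 13 = 65. M₁ = 13, y₁ ≡ 2 (mod 5). M₂ = 5, y₂ ≡ 8 (mod 13). r = 0×13×2 + 4×5×8 ≡ 30 (mod 65)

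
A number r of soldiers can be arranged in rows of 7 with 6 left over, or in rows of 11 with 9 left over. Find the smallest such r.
M = 7 × 11 = 77. M₁ = 11, y₁ ≡ 2 mod 7. M₂ = 7, y₂ ≡ 8 mod 11. r = 6×11×2 + 9×7×8 ≡ 20 mod 77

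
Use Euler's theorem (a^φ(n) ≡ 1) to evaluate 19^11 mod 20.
By Euler: 19^{8} ≡ 1 mod 20 since gcd(19, 20) = 1. 11 = 1×8 + 3. So 19^{11} ≡ 19^{3} ≡ 19 mod 20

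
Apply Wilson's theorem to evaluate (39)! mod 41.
(40)! = (39)! × (40) ≡ -1 (mod 41). So (39)! ≡ -1 × (40)^(-1) ≡ (-1)×(-1) = 1 (mod 41)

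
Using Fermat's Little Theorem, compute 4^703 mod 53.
By Fermat: 4^{52} ≡ 1 (mod 53). 703 ≡ 27 (mod 52). So 4^{703} ≡ 4^{27} ≡ 4 (mod 53)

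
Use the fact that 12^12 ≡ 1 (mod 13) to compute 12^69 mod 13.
By Fermat: 12^{12} ≡ 1 (mod 13). 69 = 5×12 + 9. So 12^{69} ≡ 12^{9} ≡ 12 (mod 13)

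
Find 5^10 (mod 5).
By repeated squaring (mod 5): 5^{1}≡0, 5^{2}≡0, 5^{4}≡0, 5^{8}≡0. Then 5^{10} = 5^{8+2} ≡ 0 × 0 ≡ 0 (mod 5)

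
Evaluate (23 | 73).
(23/73) = 23^{36} mod 73 = 1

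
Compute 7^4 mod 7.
7^{4} = 2401 ≡ 0 mod 7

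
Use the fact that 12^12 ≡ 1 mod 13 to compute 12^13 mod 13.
By Fermat: 12^{12} ≡ 1 mod 13. So 12^{13} = 12^{12} · 12^{1} ≡ 12^{1} ≡ 12 mod 13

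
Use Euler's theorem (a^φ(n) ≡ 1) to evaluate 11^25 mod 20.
By Euler: 11^{8} ≡ 1 mod 20 since gcd(11, 20) = 1. 25 = 3×8 + 1. So 11^{25} ≡ 11^{1} ≡ 11 mod 20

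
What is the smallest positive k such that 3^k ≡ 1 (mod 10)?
Powers of 3 mod 10: 3^1≡3, 3^2≡9, 3^3≡7, 3^4≡1. Order = 4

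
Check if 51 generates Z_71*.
51^{14} ≡ 1 (mod 71) and 14 < 70, so ord_71(51) = 14 ≠ 70 and 51 is not a primitive root.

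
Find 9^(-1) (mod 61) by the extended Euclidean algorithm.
Extended GCD: 9(-27) + 61(4) = 1. So 9^(-1) ≡ -27 ≡ 34 (mod 61). Verify: 9 × 34 = 306 ≡ 1 (mod 61)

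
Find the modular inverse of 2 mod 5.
Since 5 is prime, by Fermat 2^(-1) ≡ 2^{3} ≡ 3 mod 5. Verify: 2 × 3 = 6 ≡ 1 mod 5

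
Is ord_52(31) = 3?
Powers of 31 mod 52: 31^1≡31, 31^2≡25, 31^3≡47, 31^4≡1. 31^3≡47≢1, so ord ≠ 3. No, the actual order is 4.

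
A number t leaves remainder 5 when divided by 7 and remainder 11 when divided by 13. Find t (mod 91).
M = 7 × 13 = 91. M₁ = 13, y₁ ≡ 6 (mod 7). M₂ = 7, y₂ ≡ 2 (mod 13). t = 5×13×6 + 11×7×2 ≡ 89 (mod 91)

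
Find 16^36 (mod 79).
By repeated squaring (mod 79): 16^{1}≡16, 16^{2}≡19, 16^{4}≡45, 16^{8}≡50, 16^{16}≡51, 16^{32}≡73. Then 16^{36} = 16^{32+4} ≡ 73 × 45 ≡ 46 (mod 79)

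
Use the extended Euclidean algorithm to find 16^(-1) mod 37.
Extended GCD: 16(7) + 37(-3) = 1. So 16^(-1) ≡ 7 (mod 37). Verify: 16 × 7 = 112 ≡ 1 (mod 37)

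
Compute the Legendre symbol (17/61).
(17/61) = 17^{30} mod 61 = -1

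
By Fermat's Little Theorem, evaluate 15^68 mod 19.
By Fermat: 15^{18} ≡ 1 (mod 19). 68 = 3×18 + 14. So 15^{68} ≡ 15^{14} ≡ 17 (mod 19)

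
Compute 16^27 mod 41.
By repeated squaring mod 41: 16^{1}≡16, 16^{2}≡10, 16^{4}≡18, 16^{8}≡37, 16^{16}≡16. Then 16^{27} = 16^{16+8+2+1} ≡ 16 × 37 × 10 × 16 ≡ 10 mod 41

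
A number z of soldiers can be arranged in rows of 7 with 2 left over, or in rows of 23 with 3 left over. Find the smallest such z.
M = 7 × 23 = 161. M₁ = 23, y₁ ≡ 4 mod 7. M₂ = 7, y₂ ≡ 10 mod 23. z = 2×23×4 + 3×7×10 ≡ 72 mod 161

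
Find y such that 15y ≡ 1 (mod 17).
Since 17 is prime, by Fermat 15^(-1) ≡ 15^{15} ≡ 8 (mod 17). Verify: 15 × 8 = 120 ≡ 1 (mod 17)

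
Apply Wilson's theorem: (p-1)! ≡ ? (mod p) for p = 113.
By Wilson's theorem, (112)! ≡ -1 ≡ 112 (mod 113)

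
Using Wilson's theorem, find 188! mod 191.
(190)! = (188)! × (189) × (190) ≡ -1 (mod 191). So (188)! ≡ -1 × [(190)(189)]^(-1) ≡ 95 (mod 191)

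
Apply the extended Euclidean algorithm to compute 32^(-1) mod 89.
Extended GCD: 32(-25) + 89(9) = 1. So 32^(-1) ≡ -25 ≡ 64 mod 89. Verify: 32 × 64 = 2048 ≡ 1 mod 89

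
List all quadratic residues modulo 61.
Quadratic residues modulo 61: {1, 3, 4, 5, 9, 12, 13, 14, 15, 16, 19, 20, 22, 25, 27, 34, 36, 39, 41, 42, 45, 46, 47, 48, 49, 52, 56, 57, 58, 60}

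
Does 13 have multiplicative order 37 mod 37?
Powers of 13 mod 37: 13^1≡13, 13^2≡21, 13^3≡14, 13^4≡34, 13^5≡35, 13^6≡11, 13^7≡32, 13^8≡9, 13^9≡6, 13^10≡4, 13^11≡15, 13^12≡10, 13^13≡19, 13^14≡25, 13^15≡29, 13^16≡7, 13^17≡17, 13^18≡36, 13^19≡24, 13^20≡16, 13^21≡23, 13^22≡3, 13^23≡2, 13^24≡26, 13^25≡5, 13^26≡28, 13^27≡31, 13^28≡33, 13^29≡22, 13^30≡27, 13^31≡18, 13^32≡12, 13^33≡8, 13^34≡30, 13^35≡20, 13^36≡1. Already 13^36≡1, so the order is 36 < 37. No, the actual order is 36.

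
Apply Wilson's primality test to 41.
(40)! mod 41 = 40. Since 40 ≡ -1 (mod 41), 41 is prime.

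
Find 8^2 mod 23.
8^{2} = 64 ≡ 18 mod 23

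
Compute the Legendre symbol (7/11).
(7/11) = 7^{5} mod 11 = -1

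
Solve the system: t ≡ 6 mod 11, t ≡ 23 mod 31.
M = 11 × 31 = 341. M₁ = 31, y₁ ≡ 5 mod 11. M₂ = 11, y₂ ≡ 17 mod 31. t = 6×31×5 + 23×11×17 ≡ 116 mod 341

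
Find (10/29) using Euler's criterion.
(10/29) = 10^{14} mod 29 = -1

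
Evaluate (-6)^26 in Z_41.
By repeated squaring (mod 41): (-6)^{1}≡35, (-6)^{2}≡36, (-6)^{4}≡25, (-6)^{8}≡10, (-6)^{16}≡18. Then (-6)^{26} = (-6)^{16+8+2} ≡ 18 × 10 × 36 ≡ 2 (mod 41)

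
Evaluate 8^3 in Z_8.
8^{3} = 512 ≡ 0 (mod 8)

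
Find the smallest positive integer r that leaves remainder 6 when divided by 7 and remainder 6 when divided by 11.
M = 7 × 11 = 77. M₁ = 11, y₁ ≡ 2 (mod 7). M₂ = 7, y₂ ≡ 8 (mod 11). r = 6×11×2 + 6×7×8 ≡ 6 (mod 77)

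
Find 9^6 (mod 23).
By repeated squaring (mod 23): 9^{1}≡9, 9^{2}≡12, 9^{4}≡6. Then 9^{6} = 9^{4+2} ≡ 6 × 12 ≡ 3 (mod 23)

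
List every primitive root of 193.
There are φ(192) = 64 primitive roots mod 193: {5, 10, 15, 17, 19, 22, 26, 30, 34, 37, 38, 40, 41, 44, 45, 47, 51, 52, 53, 57, 58, 61, 66, 70, 73, 77, 78, 79, 80, 82, 90, 91, 102, 103, 111, 113, 114, 115, 116, 120, 123, 127, 132, 135, 136, 140, 141, 142, 146, 148, 149, 152, 153, 155, 156, 159, 163, 167, 171, 174, 176, 178, 183, 188}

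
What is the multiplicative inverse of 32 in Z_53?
Since 53 is prime, by Fermat 32^(-1) ≡ 32^{51} ≡ 5 (mod 53). Verify: 32 × 5 = 160 ≡ 1 (mod 53)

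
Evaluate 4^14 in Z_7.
Using Fermat: 4^{6} ≡ 1 mod 7. 14 ≡ 2 mod 6. So 4^{14} ≡ 4^{2} ≡ 2 mod 7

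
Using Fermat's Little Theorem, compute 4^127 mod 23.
By Fermat: 4^{22} ≡ 1 (mod 23). 127 = 5×22 + 17. So 4^{127} ≡ 4^{17} ≡ 2 (mod 23)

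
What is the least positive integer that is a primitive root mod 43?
g = 3. Powers: [3, 9, 27, 38, 28, 41, ...] generates all 42 non-zero residues.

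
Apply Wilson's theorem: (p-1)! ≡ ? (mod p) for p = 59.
By Wilson's theorem, (58)! ≡ -1 ≡ 58 mod 59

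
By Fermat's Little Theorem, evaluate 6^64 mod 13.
By Fermat: 6^{12} ≡ 1 (mod 13). 64 = 5×12 + 4. So 6^{64} ≡ 6^{4} ≡ 9 (mod 13)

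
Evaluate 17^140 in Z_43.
Using Fermat: 17^{42} ≡ 1 mod 43. 140 ≡ 14 mod 42. So 17^{140} ≡ 17^{14} ≡ 6 mod 43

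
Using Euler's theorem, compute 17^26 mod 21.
By Euler: 17^{12} ≡ 1 (mod 21) since gcd(17, 21) = 1. 26 = 2×12 + 2. So 17^{26} ≡ 17^{2} ≡ 16 (mod 21)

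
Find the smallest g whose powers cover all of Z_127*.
g = 3. For each prime q|126: 3^{63}≡126, 3^{42}≡107, 3^{18}≡4, none ≡ 1, so ord_127(3) = 126 and 3 is a primitive root.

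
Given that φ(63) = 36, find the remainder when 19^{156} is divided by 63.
By Euler: 19^{36} ≡ 1 (mod 63) since gcd(19, 63) = 1. 156 = 4×36 + 12. So 19^{156} ≡ 19^{12} ≡ 1 (mod 63)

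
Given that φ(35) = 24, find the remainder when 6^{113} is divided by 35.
By Euler: 6^{24} ≡ 1 mod 35 since gcd(6, 35) = 1. 113 = 4×24 + 17. So 6^{113} ≡ 6^{17} ≡ 6 mod 35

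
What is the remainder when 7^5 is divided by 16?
By repeated squaring mod 16: 7^{1}≡7, 7^{2}≡1, 7^{4}≡1. Then 7^{5} = 7^{4+1} ≡ 1 × 7 ≡ 7 mod 16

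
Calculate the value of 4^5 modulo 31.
By repeated squaring (mod 31): 4^{1}≡4, 4^{2}≡16, 4^{4}≡8. Then 4^{5} = 4^{4+1} ≡ 8 × 4 ≡ 1 (mod 31)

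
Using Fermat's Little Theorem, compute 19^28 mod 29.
By Fermat's Little Theorem, 19^{28} ≡ 1 mod 29 since 29 is prime and gcd(19, 29) = 1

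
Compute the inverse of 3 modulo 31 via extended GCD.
Extended GCD: 3(-10) + 31(1) = 1. So 3^(-1) ≡ -10 ≡ 21 (mod 31). Verify: 3 × 21 = 63 ≡ 1 (mod 31)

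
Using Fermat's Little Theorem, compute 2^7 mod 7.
By Fermat: 2^{6} ≡ 1 (mod 7). So 2^{7} = 2^{6} · 2^{1} ≡ 2^{1} ≡ 2 (mod 7)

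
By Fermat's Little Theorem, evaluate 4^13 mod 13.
By Fermat: 4^{12} ≡ 1 (mod 13). So 4^{13} = 4^{12} · 4^{1} ≡ 4^{1} ≡ 4 (mod 13)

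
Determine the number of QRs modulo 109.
For prime 109, there are (p-1)/2 = (109-1)/2 = 54 quadratic residues (excluding 0).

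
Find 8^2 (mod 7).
8^{2} = 64 ≡ 1 (mod 7)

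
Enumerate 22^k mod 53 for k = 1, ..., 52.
22^1, 22^2, ..., 22^{52} mod 53: [22, 7, 48, 49, 18, 25, 20, 16, 34, 6, 26, 42, 23, 29, 2, 44, 14, 43, 45, 36, 50, 40, 32, 15, 12, 52, 31, 46, 5, 4, 35, 28, 33, 37, 19, 47, 27, 11, 30, 24, 51, 9, 39, 10, 8, 17, 3, 13, 21, 38, 41, 1]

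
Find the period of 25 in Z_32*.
Powers of 25 mod 32: 25^1≡25, 25^2≡17, 25^3≡9, 25^4≡1. Order = 4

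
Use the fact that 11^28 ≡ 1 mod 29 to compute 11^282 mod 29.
By Fermat: 11^{28} ≡ 1 mod 29. 282 ≡ 2 mod 28. So 11^{282} ≡ 11^{2} ≡ 5 mod 29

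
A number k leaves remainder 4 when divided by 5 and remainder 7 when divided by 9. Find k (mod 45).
M = 5 × 9 = 45. M₁ = 9, y₁ ≡ 4 (mod 5). M₂ = 5, y₂ ≡ 2 (mod 9). k = 4×9×4 + 7×5×2 ≡ 34 (mod 45)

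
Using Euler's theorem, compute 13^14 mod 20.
By Euler: 13^{8} ≡ 1 mod 20 since gcd(13, 20) = 1. 14 = 1×8 + 6. So 13^{14} ≡ 13^{6} ≡ 9 mod 20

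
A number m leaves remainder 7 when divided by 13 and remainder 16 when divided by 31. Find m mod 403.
M = 13 × 31 = 403. M₁ = 31, y₁ ≡ 8 mod 13. M₂ = 13, y₂ ≡ 12 mod 31. m = 7×31×8 + 16×13×12 ≡ 202 mod 403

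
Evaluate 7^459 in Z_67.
Using Fermat: 7^{66} ≡ 1 (mod 67). 459 ≡ 63 (mod 66). So 7^{459} ≡ 7^{63} ≡ 42 (mod 67)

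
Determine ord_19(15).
Powers of 15 mod 19: 15^1≡15, 15^2≡16, 15^3≡12, 15^4≡9, 15^5≡2, 15^6≡11, 15^7≡13, 15^8≡5, 15^9≡18, 15^10≡4, 15^11≡3, 15^12≡7, 15^13≡10, 15^14≡17, 15^15≡8, 15^16≡6, 15^17≡14, 15^18≡1. Order = 18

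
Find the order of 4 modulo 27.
Powers of 4 mod 27: 4^1≡4, 4^2≡16, 4^3≡10, 4^4≡13, 4^5≡25, 4^6≡19, 4^7≡22, 4^8≡7, 4^9≡1. ord_27(4) = 9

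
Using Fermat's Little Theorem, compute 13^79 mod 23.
By Fermat: 13^{22} ≡ 1 mod 23. 79 = 3×22 + 13. So 13^{79} ≡ 13^{13} ≡ 8 mod 23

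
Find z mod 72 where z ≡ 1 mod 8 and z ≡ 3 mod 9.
M = 8 × 9 = 72. M₁ = 9, y₁ ≡ 1 mod 8. M₂ = 8, y₂ ≡ 8 mod 9. z = 1×9×1 + 3×8×8 ≡ 57 mod 72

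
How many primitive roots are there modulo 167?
There are φ(167-1) = φ(166) = 82 primitive roots modulo 167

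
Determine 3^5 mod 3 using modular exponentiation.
By repeated squaring (mod 3): 3^{1}≡0, 3^{2}≡0, 3^{4}≡0. Then 3^{5} = 3^{4+1} ≡ 0 × 0 ≡ 0 (mod 3)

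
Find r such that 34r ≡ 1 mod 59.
Since 59 is prime, by Fermat 34^(-1) ≡ 34^{57} ≡ 33 mod 59. Verify: 34 × 33 = 1122 ≡ 1 mod 59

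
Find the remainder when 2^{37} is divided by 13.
By Fermat: 2^{12} ≡ 1 mod 13. 37 = 3×12 + 1. So 2^{37} ≡ 2^{1} ≡ 2 mod 13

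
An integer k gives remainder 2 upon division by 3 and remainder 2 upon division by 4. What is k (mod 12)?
M = 3 × 4 = 12. M₁ = 4, y₁ ≡ 1 (mod 3). M₂ = 3, y₂ ≡ 3 (mod 4). k = 2×4×1 + 2×3×3 ≡ 2 (mod 12)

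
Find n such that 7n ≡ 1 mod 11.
Since 11 is prime, by Fermat 7^(-1) ≡ 7^{9} ≡ 8 mod 11. Verify: 7 × 8 = 56 ≡ 1 mod 11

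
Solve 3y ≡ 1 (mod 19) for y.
Since 19 is prime, by Fermat 3^(-1) ≡ 3^{17} ≡ 13 (mod 19). Verify: 3 × 13 = 39 ≡ 1 (mod 19)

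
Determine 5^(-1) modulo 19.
Since 19 is prime, by Fermat 5^(-1) ≡ 5^{17} ≡ 4 mod 19. Verify: 5 × 4 = 20 ≡ 1 mod 19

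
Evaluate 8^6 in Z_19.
By repeated squaring (mod 19): 8^{1}≡8, 8^{2}≡7, 8^{4}≡11. Then 8^{6} = 8^{4+2} ≡ 11 × 7 ≡ 1 (mod 19)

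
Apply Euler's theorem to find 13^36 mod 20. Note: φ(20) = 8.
By Euler: 13^{8} ≡ 1 mod 20 since gcd(13, 20) = 1. 36 = 4×8 + 4. So 13^{36} ≡ 13^{4} ≡ 1 mod 20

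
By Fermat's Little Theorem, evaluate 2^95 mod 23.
By Fermat: 2^{22} ≡ 1 (mod 23). 95 = 4×22 + 7. So 2^{95} ≡ 2^{7} ≡ 13 (mod 23)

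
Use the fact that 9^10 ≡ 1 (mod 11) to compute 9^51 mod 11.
By Fermat: 9^{10} ≡ 1 (mod 11). 51 = 5×10 + 1. So 9^{51} ≡ 9^{1} ≡ 9 (mod 11)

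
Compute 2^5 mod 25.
By repeated squaring (mod 25): 2^{1}≡2, 2^{2}≡4, 2^{4}≡16. Then 2^{5} = 2^{4+1} ≡ 16 × 2 ≡ 7 (mod 25)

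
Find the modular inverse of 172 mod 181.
Since 181 is prime, by Fermat 172^(-1) ≡ 172^{179} ≡ 20 mod 181. Verify: 172 × 20 = 3440 ≡ 1 mod 181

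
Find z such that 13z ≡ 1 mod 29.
Since 29 is prime, by Fermat 13^(-1) ≡ 13^{27} ≡ 9 mod 29. Verify: 13 × 9 = 117 ≡ 1 mod 29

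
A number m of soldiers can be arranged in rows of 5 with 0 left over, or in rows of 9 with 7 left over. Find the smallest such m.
M = 5 × 9 = 45. M₁ = 9, y₁ ≡ 4 (mod 5). M₂ = 5, y₂ ≡ 2 (mod 9). m = 0×9×4 + 7×5×2 ≡ 25 (mod 45)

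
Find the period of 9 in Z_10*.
Powers of 9 mod 10: 9^1≡9, 9^2≡1. ord_10(9) = 2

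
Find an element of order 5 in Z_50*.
11 has order 5 mod 50 since 11^{5} ≡ 1 mod 50 and no smaller power works.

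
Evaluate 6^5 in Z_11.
By repeated squaring (mod 11): 6^{1}≡6, 6^{2}≡3, 6^{4}≡9. Then 6^{5} = 6^{4+1} ≡ 9 × 6 ≡ 10 (mod 11)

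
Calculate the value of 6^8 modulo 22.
By repeated squaring (mod 22): 6^{1}≡6, 6^{2}≡14, 6^{4}≡20, 6^{8}≡4. So 6^{8} ≡ 4 (mod 22)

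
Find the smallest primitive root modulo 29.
g = 2. Powers: [2, 4, 8, 16, 3, 6, ...] generates all 28 non-zero residues.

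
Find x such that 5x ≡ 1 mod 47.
Since 47 is prime, by Fermat 5^(-1) ≡ 5^{45} ≡ 19 mod 47. Verify: 5 × 19 = 95 ≡ 1 mod 47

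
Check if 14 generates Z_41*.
14^{8} ≡ 1 (mod 41) and 8 < 40, so ord_41(14) = 8 ≠ 40 and 14 is not a primitive root.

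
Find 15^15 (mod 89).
By repeated squaring (mod 89): 15^{1}≡15, 15^{2}≡47, 15^{4}≡73, 15^{8}≡78. Then 15^{15} = 15^{8+4+2+1} ≡ 78 × 73 × 47 × 15 ≡ 14 (mod 89)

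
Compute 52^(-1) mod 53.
Since 53 is prime, by Fermat 52^(-1) ≡ 52^{51} ≡ 52 mod 53. Verify: 52 × 52 = 2704 ≡ 1 mod 53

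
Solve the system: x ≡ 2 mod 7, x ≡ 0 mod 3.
M = 7 × 3 = 21. M₁ = 3, y₁ ≡ 5 mod 7. M₂ = 7, y₂ ≡ 1 mod 3. x = 2×3×5 + 0×7×1 ≡ 9 mod 21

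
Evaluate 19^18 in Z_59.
By repeated squaring mod 59: 19^{1}≡19, 19^{2}≡7, 19^{4}≡49, 19^{8}≡41, 19^{16}≡29. Then 19^{18} = 19^{16+2} ≡ 29 × 7 ≡ 26 mod 59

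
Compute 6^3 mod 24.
6^{3} = 216 ≡ 0 (mod 24)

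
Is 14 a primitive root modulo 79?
14^{26} ≡ 1 (mod 79) and 26 < 78, so ord_79(14) = 26 ≠ 78 and 14 is not a primitive root.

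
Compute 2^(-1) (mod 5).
Since 5 is prime, by Fermat 2^(-1) ≡ 2^{3} ≡ 3 (mod 5). Verify: 2 × 3 = 6 ≡ 1 (mod 5)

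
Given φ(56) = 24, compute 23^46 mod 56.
By Euler: 23^{24} ≡ 1 (mod 56) since gcd(23, 56) = 1. 46 = 1×24 + 22. So 23^{46} ≡ 23^{22} ≡ 9 (mod 56)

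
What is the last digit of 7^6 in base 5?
Using Fermat: 7^{4} ≡ 1 (mod 5). 6 ≡ 2 (mod 4). So 7^{6} ≡ 7^{2} ≡ 4 (mod 5)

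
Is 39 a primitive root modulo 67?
39^{33} ≡ 1 (mod 67) and 33 < 66, so ord_67(39) = 33 ≠ 66 and 39 is not a primitive root.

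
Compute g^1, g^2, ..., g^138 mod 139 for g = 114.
114^1, 114^2, ..., 114^{138} mod 139: [114, 69, 82, 35, 98, 52, 90, 113, 94, 13, 92, 63, 93, 38, 23, 120, 58, 79, 110, 30, 84, 124, 97, 77, 21, 31, 59, 54, 40, 112, 119, 83, 10, 28, 134, 125, 72, 7, 103, 66, 18, 106, 130, 86, 74, 96, 102, 91, 88, 24, 95, 127, 22, 6, 128, 136, 75, 71, 32, 34, 123, 122, 8, 78, 135, 100, 2, 89, 138, 25, 70, 57, 104, 41, 87, 49, 26, 45, 126, 47, 76, 46, 101, 116, 19, 81, 60, 29, 109, 55, 15, 42, 62, 118, 108, 80, 85, 99, 27, 20, 56, 129, 111, 5, 14, 67, 132, 36, 73, 121, 33, 9, 53, 65, 43, 37, 48, 51, 115, 44, 12, 117, 133, 11, 3, 64, 68, 107, 105, 16, 17, 131, 61, 4, 39, 137, 50, 1]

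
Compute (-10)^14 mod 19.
By repeated squaring (mod 19): (-10)^{1}≡9, (-10)^{2}≡5, (-10)^{4}≡6, (-10)^{8}≡17. Then (-10)^{14} = (-10)^{8+4+2} ≡ 17 × 6 × 5 ≡ 16 (mod 19)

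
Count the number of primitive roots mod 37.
There are φ(37-1) = φ(36) = 12 primitive roots modulo 37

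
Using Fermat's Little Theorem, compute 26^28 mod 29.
By Fermat's Little Theorem, 26^{28} ≡ 1 (mod 29) since 29 is prime and gcd(26, 29) = 1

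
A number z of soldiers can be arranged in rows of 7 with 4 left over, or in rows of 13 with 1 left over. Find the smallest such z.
M = 7 × 13 = 91. M₁ = 13, y₁ ≡ 6 mod 7. M₂ = 7, y₂ ≡ 2 mod 13. z = 4×13×6 + 1×7×2 ≡ 53 mod 91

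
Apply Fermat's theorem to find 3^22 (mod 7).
By Fermat: 3^{6} ≡ 1 (mod 7). 22 = 3×6 + 4. So 3^{22} ≡ 3^{4} ≡ 4 (mod 7)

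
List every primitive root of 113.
There are φ(112) = 48 primitive roots mod 113: {3, 5, 6, 10, 12, 17, 19, 20, 21, 23, 24, 27, 29, 33, 34, 37, 38, 39, 43, 45, 46, 47, 54, 55, 58, 59, 66, 67, 68, 70, 74, 75, 76, 79, 80, 84, 86, 89, 90, 92, 93, 94, 96, 101, 103, 107, 108, 110}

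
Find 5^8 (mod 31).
By repeated squaring (mod 31): 5^{1}≡5, 5^{2}≡25, 5^{4}≡5, 5^{8}≡25. So 5^{8} ≡ 25 (mod 31)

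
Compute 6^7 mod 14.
By repeated squaring (mod 14): 6^{1}≡6, 6^{2}≡8, 6^{4}≡8. Then 6^{7} = 6^{4+2+1} ≡ 8 × 8 × 6 ≡ 6 (mod 14)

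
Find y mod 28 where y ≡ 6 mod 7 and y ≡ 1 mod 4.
M = 7 × 4 = 28. M₁ = 4, y₁ ≡ 2 mod 7. M₂ = 7, y₂ ≡ 3 mod 4. y = 6×4×2 + 1×7×3 ≡ 13 mod 28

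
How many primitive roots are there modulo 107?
Number of primitive roots mod 107 = φ(p-1) = φ(106) = 52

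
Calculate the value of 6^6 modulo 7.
Using Fermat: 6^{6} ≡ 1 (mod 7). 6 ≡ 0 (mod 6). So 6^{6} ≡ 6^{0} ≡ 1 (mod 7)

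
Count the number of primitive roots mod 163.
A prime p has φ(p-1) primitive roots; here φ(162) = 54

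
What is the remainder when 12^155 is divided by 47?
Using Fermat: 12^{46} ≡ 1 mod 47. 155 ≡ 17 mod 46. So 12^{155} ≡ 12^{17} ≡ 7 mod 47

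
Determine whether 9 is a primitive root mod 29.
9^{14} ≡ 1 mod 29 and 14 < 28, so ord_29(9) = 14 ≠ 28 and 9 is not a primitive root.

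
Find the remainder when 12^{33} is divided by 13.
By Fermat: 12^{12} ≡ 1 (mod 13). 33 = 2×12 + 9. So 12^{33} ≡ 12^{9} ≡ 12 (mod 13)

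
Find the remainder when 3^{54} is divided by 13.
By Fermat: 3^{12} ≡ 1 (mod 13). 54 = 4×12 + 6. So 3^{54} ≡ 3^{6} ≡ 1 (mod 13)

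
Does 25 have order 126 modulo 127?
25^{21} ≡ 1 mod 127 and 21 < 126, so ord_127(25) = 21 ≠ 126 and 25 is not a primitive root.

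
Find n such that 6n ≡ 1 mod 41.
Since 41 is prime, by Fermat 6^(-1) ≡ 6^{39} ≡ 7 mod 41. Verify: 6 × 7 = 42 ≡ 1 mod 41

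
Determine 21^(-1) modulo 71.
Since 71 is prime, by Fermat 21^(-1) ≡ 21^{69} ≡ 44 mod 71. Verify: 21 × 44 = 924 ≡ 1 mod 71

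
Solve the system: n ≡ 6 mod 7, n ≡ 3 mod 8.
M = 7 × 8 = 56. M₁ = 8, y₁ ≡ 1 mod 7. M₂ = 7, y₂ ≡ 7 mod 8. n = 6×8×1 + 3×7×7 ≡ 27 mod 56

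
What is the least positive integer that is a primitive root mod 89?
g = 3. For each prime q|88: 3^{44}≡88, 3^{8}≡64, none ≡ 1, so ord_89(3) = 88 and 3 is a primitive root.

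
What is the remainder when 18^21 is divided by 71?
By repeated squaring mod 71: 18^{1}≡18, 18^{2}≡40, 18^{4}≡38, 18^{8}≡24, 18^{16}≡8. Then 18^{21} = 18^{16+4+1} ≡ 8 × 38 × 18 ≡ 5 mod 71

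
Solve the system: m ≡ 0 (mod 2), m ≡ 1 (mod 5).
M = 2 × 5 = 10. M₁ = 5, y₁ ≡ 1 (mod 2). M₂ = 2, y₂ ≡ 3 (mod 5). m = 0×5×1 + 1×2×3 ≡ 6 (mod 10)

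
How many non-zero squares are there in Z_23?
Exactly half the non-zero residues mod a prime are QRs: (23-1)/2 = 11.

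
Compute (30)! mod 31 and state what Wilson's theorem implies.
(30)! mod 31 = 30. Since this equals -1 mod 31, Wilson confirms 31 is prime.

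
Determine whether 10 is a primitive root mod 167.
ord_167(10) divides 166. For each prime q|166: 10^{83}≡166, 10^{2}≡100, none ≡ 1. So 10 has order 166 and is a primitive root mod 167.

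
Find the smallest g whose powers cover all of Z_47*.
g = 5. For each prime q|46: 5^{23}≡46, 5^{2}≡25, none ≡ 1, so ord_47(5) = 46 and 5 is a primitive root.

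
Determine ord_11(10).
Powers of 10 mod 11: 10^1≡10, 10^2≡1. ord_11(10) = 2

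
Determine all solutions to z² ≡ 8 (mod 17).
The square roots of 8 mod 17 are 12 and 5. Verify: 12² = 144 ≡ 8 (mod 17)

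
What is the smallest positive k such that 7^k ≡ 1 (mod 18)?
Powers of 7 mod 18: 7^1≡7, 7^2≡13, 7^3≡1. Order = 3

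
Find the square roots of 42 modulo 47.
The square roots of 42 mod 47 are 18 and 29. Verify: 18² = 324 ≡ 42 mod 47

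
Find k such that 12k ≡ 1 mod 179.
Since 179 is prime, by Fermat 12^(-1) ≡ 12^{177} ≡ 15 mod 179. Verify: 12 × 15 = 180 ≡ 1 mod 179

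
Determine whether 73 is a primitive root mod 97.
73^{24} ≡ 1 mod 97 and 24 < 96, so ord_97(73) = 24 ≠ 96 and 73 is not a primitive root.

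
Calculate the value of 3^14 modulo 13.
Using Fermat: 3^{12} ≡ 1 mod 13. 14 ≡ 2 mod 12. So 3^{14} ≡ 3^{2} ≡ 9 mod 13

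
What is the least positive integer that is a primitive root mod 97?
g = 5. For each prime q|96: 5^{48}≡96, 5^{32}≡35, none ≡ 1, so ord_97(5) = 96 and 5 is a primitive root.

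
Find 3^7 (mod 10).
By repeated squaring (mod 10): 3^{1}≡3, 3^{2}≡9, 3^{4}≡1. Then 3^{7} = 3^{4+2+1} ≡ 1 × 9 × 3 ≡ 7 (mod 10)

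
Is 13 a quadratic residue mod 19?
By Euler's criterion: 13^{9} ≡ 18 mod 19. Since this equals -1 (≡ 18), 13 is not a QR.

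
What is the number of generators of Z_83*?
A prime p has φ(p-1) primitive roots; here φ(82) = 40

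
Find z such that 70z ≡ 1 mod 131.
Since 131 is prime, by Fermat 70^(-1) ≡ 70^{129} ≡ 73 mod 131. Verify: 70 × 73 = 5110 ≡ 1 mod 131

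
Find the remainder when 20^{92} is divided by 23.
By Fermat: 20^{22} ≡ 1 mod 23. 92 = 4×22 + 4. So 20^{92} ≡ 20^{4} ≡ 12 mod 23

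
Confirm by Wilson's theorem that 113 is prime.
(112)! mod 113 = 112. Since this equals -1 mod 113, Wilson confirms 113 is prime.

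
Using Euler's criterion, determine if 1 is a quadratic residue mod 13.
By Euler's criterion: 1^{6} ≡ 1 (mod 13). Since this equals 1, 1 is a QR.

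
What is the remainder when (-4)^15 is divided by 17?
By repeated squaring mod 17: (-4)^{1}≡13, (-4)^{2}≡16, (-4)^{4}≡1, (-4)^{8}≡1. Then (-4)^{15} = (-4)^{8+4+2+1} ≡ 1 × 1 × 16 × 13 ≡ 4 mod 17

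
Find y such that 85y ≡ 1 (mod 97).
Since 97 is prime, by Fermat 85^(-1) ≡ 85^{95} ≡ 8 (mod 97). Verify: 85 × 8 = 680 ≡ 1 (mod 97)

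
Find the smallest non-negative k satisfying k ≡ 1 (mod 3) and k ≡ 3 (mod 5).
M = 3 × 5 = 15. M₁ = 5, y₁ ≡ 2 (mod 3). M₂ = 3, y₂ ≡ 2 (mod 5). k = 1×5×2 + 3×3×2 ≡ 13 (mod 15)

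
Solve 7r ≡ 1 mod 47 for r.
Since 47 is prime, by Fermat 7^(-1) ≡ 7^{45} ≡ 27 mod 47. Verify: 7 × 27 = 189 ≡ 1 mod 47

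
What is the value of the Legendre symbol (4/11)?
(4/11) = 4^{5} mod 11 = 1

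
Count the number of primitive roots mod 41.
A prime p has φ(p-1) primitive roots; here φ(40) = 16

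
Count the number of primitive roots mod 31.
Number of primitive roots mod 31 = φ(p-1) = φ(30) = 8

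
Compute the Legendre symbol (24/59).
(24/59) = 24^{29} mod 59 = -1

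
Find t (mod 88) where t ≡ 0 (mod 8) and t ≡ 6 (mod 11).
M = 8 × 11 = 88. M₁ = 11, y₁ ≡ 3 (mod 8). M₂ = 8, y₂ ≡ 7 (mod 11). t = 0×11×3 + 6×8×7 ≡ 72 (mod 88)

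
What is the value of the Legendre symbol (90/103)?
(90/103) = 90^{51} mod 103 = -1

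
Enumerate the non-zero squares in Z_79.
Squares in Z_79*: {1, 2, 4, 5, 8, 9, 10, 11, 13, 16, 18, 19, 20, 21, 22, 23, 25, 26, 31, 32, 36, 38, 40, 42, 44, 45, 46, 49, 50, 51, 52, 55, 62, 64, 65, 67, 72, 73, 76}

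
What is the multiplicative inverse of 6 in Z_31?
Since 31 is prime, by Fermat 6^(-1) ≡ 6^{29} ≡ 26 (mod 31). Verify: 6 × 26 = 156 ≡ 1 (mod 31)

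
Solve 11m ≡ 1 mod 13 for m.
Since 13 is prime, by Fermat 11^(-1) ≡ 11^{11} ≡ 6 mod 13. Verify: 11 × 6 = 66 ≡ 1 mod 13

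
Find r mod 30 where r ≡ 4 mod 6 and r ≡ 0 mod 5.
M = 6 × 5 = 30. M₁ = 5, y₁ ≡ 5 mod 6. M₂ = 6, y₂ ≡ 1 mod 5. r = 4×5×5 + 0×6×1 ≡ 10 mod 30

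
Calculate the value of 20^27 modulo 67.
By repeated squaring mod 67: 20^{1}≡20, 20^{2}≡65, 20^{4}≡4, 20^{8}≡16, 20^{16}≡55. Then 20^{27} = 20^{16+8+2+1} ≡ 55 × 16 × 65 × 20 ≡ 42 mod 67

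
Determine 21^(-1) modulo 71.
Since 71 is prime, by Fermat 21^(-1) ≡ 21^{69} ≡ 44 mod 71. Verify: 21 × 44 = 924 ≡ 1 mod 71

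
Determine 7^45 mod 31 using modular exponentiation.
Using Fermat: 7^{30} ≡ 1 (mod 31). 45 ≡ 15 (mod 30). So 7^{45} ≡ 7^{15} ≡ 1 (mod 31)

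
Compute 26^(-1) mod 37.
Since 37 is prime, by Fermat 26^(-1) ≡ 26^{35} ≡ 10 mod 37. Verify: 26 × 10 = 260 ≡ 1 mod 37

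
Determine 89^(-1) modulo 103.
Since 103 is prime, by Fermat 89^(-1) ≡ 89^{101} ≡ 22 (mod 103). Verify: 89 × 22 = 1958 ≡ 1 (mod 103)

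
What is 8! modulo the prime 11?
(10)! = (8)! × (9) × (10) ≡ -1 (mod 11). So (8)! ≡ -1 × [(10)(9)]^(-1) ≡ 5 (mod 11)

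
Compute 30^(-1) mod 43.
Since 43 is prime, by Fermat 30^(-1) ≡ 30^{41} ≡ 33 mod 43. Verify: 30 × 33 = 990 ≡ 1 mod 43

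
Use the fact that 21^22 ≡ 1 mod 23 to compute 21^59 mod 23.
By Fermat: 21^{22} ≡ 1 mod 23. 59 = 2×22 + 15. So 21^{59} ≡ 21^{15} ≡ 7 mod 23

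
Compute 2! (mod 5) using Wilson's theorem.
(4)! = (2)! × (3) × (4) ≡ -1 (mod 5). So (2)! ≡ -1 × [(4)(3)]^(-1) ≡ 2 (mod 5)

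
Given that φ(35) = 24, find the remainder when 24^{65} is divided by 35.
By Euler: 24^{24} ≡ 1 mod 35 since gcd(24, 35) = 1. 65 = 2×24 + 17. So 24^{65} ≡ 24^{17} ≡ 19 mod 35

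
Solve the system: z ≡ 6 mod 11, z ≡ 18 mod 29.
M = 11 × 29 = 319. M₁ = 29, y₁ ≡ 8 mod 11. M₂ = 11, y₂ ≡ 8 mod 29. z = 6×29×8 + 18×11×8 ≡ 105 mod 319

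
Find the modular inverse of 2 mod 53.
Since 53 is prime, by Fermat 2^(-1) ≡ 2^{51} ≡ 27 mod 53. Verify: 2 × 27 = 54 ≡ 1 mod 53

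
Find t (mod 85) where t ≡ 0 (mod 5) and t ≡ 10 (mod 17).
M = 5 × 17 = 85. M₁ = 17, y₁ ≡ 3 (mod 5). M₂ = 5, y₂ ≡ 7 (mod 17). t = 0×17×3 + 10×5×7 ≡ 10 (mod 85)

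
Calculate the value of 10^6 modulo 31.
By repeated squaring mod 31: 10^{1}≡10, 10^{2}≡7, 10^{4}≡18. Then 10^{6} = 10^{4+2} ≡ 18 × 7 ≡ 2 mod 31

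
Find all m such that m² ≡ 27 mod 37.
The square roots of 27 mod 37 are 8 and 29. Verify: 8² = 64 ≡ 27 mod 37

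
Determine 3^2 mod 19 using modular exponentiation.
3^{2} = 9 ≡ 9 mod 19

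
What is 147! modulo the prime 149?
(148)! = (147)! × (148) ≡ -1 (mod 149). So (147)! ≡ -1 × (148)^(-1) ≡ (-1)×(-1) = 1 (mod 149)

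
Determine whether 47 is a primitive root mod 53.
47^{13} ≡ 1 (mod 53) and 13 < 52, so ord_53(47) = 13 ≠ 52 and 47 is not a primitive root.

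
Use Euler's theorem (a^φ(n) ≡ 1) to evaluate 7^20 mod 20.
By Euler: 7^{8} ≡ 1 mod 20 since gcd(7, 20) = 1. 20 = 2×8 + 4. So 7^{20} ≡ 7^{4} ≡ 1 mod 20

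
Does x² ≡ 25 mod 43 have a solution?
By Euler's criterion: 25^{21} ≡ 1 mod 43. Since this equals 1, 25 is a QR.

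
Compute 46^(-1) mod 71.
Since 71 is prime, by Fermat 46^(-1) ≡ 46^{69} ≡ 17 mod 71. Verify: 46 × 17 = 782 ≡ 1 mod 71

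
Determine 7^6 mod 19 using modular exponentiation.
By repeated squaring (mod 19): 7^{1}≡7, 7^{2}≡11, 7^{4}≡7. Then 7^{6} = 7^{4+2} ≡ 7 × 11 ≡ 1 (mod 19)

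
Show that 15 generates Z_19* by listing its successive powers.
15^1, 15^2, ..., 15^{18} mod 19: [15, 16, 12, 9, 2, 11, 13, 5, 18, 4, 3, 7, 10, 17, 8, 6, 14, 1]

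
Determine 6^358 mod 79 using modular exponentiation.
Using Fermat: 6^{78} ≡ 1 (mod 79). 358 ≡ 46 (mod 78). So 6^{358} ≡ 6^{46} ≡ 40 (mod 79)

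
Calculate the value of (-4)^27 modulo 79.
By repeated squaring (mod 79): (-4)^{1}≡75, (-4)^{2}≡16, (-4)^{4}≡19, (-4)^{8}≡45, (-4)^{16}≡50. Then (-4)^{27} = (-4)^{16+8+2+1} ≡ 50 × 45 × 16 × 75 ≡ 17 (mod 79)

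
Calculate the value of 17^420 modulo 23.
Using Fermat: 17^{22} ≡ 1 mod 23. 420 ≡ 2 mod 22. So 17^{420} ≡ 17^{2} ≡ 13 mod 23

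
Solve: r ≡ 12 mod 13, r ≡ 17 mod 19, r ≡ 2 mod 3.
M = 13 × 19 × 3 = 741. M₁ = 57, y₁ ≡ 8 mod 13. M₂ = 39, y₂ ≡ 1 mod 19. M₃ = 247, y₃ ≡ 1 mod 3. r = 12×57×8 + 17×39×1 + 2×247×1 ≡ 701 mod 741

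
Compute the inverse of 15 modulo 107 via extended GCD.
Extended GCD: 15(50) + 107(-7) = 1. So 15^(-1) ≡ 50 (mod 107). Verify: 15 × 50 = 750 ≡ 1 (mod 107)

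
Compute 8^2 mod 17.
8^{2} = 64 ≡ 13 (mod 17)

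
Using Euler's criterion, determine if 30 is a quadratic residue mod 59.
By Euler's criterion: 30^{29} ≡ 58 mod 59. Since this equals -1 (≡ 58), 30 is not a QR.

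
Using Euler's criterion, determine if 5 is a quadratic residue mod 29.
By Euler's criterion: 5^{14} ≡ 1 (mod 29). Since this equals 1, 5 is a QR.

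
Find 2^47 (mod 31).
Using Fermat: 2^{30} ≡ 1 (mod 31). 47 ≡ 17 (mod 30). So 2^{47} ≡ 2^{17} ≡ 4 (mod 31)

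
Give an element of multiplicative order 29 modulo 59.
3 has order 29 mod 59 since 3^{29} ≡ 1 (mod 59) and no smaller power works.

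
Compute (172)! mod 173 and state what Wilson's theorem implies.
(172)! mod 173 = 172. Since this equals -1 (mod 173), Wilson confirms 173 is prime.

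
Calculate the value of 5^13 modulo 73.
By repeated squaring (mod 73): 5^{1}≡5, 5^{2}≡25, 5^{4}≡41, 5^{8}≡2. Then 5^{13} = 5^{8+4+1} ≡ 2 × 41 × 5 ≡ 45 (mod 73)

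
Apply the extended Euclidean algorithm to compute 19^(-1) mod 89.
Extended GCD: 19(-14) + 89(3) = 1. So 19^(-1) ≡ -14 ≡ 75 (mod 89). Verify: 19 × 75 = 1425 ≡ 1 (mod 89)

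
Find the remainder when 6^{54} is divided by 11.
By Fermat: 6^{10} ≡ 1 (mod 11). 54 = 5×10 + 4. So 6^{54} ≡ 6^{4} ≡ 9 (mod 11)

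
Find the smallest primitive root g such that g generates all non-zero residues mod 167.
g = 5. Powers: [5, 25, 125, 124, 119, 94, ...] generates all 166 non-zero residues.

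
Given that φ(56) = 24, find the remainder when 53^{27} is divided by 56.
By Euler: 53^{24} ≡ 1 mod 56 since gcd(53, 56) = 1. 27 = 1×24 + 3. So 53^{27} ≡ 53^{3} ≡ 29 mod 56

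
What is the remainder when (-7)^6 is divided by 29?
By repeated squaring mod 29: (-7)^{1}≡22, (-7)^{2}≡20, (-7)^{4}≡23. Then (-7)^{6} = (-7)^{4+2} ≡ 23 × 20 ≡ 25 mod 29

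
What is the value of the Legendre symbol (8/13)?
(8/13) = 8^{6} mod 13 = -1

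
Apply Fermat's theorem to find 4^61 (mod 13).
By Fermat: 4^{12} ≡ 1 (mod 13). 61 = 5×12 + 1. So 4^{61} ≡ 4^{1} ≡ 4 (mod 13)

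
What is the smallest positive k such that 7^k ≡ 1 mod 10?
Powers of 7 mod 10: 7^1≡7, 7^2≡9, 7^3≡3, 7^4≡1. So the order of 7 is 4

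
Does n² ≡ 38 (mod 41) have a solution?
By Euler's criterion: 38^{20} ≡ 40 (mod 41). Since this equals -1 (≡ 40), 38 is not a QR.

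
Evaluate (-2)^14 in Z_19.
By repeated squaring (mod 19): (-2)^{1}≡17, (-2)^{2}≡4, (-2)^{4}≡16, (-2)^{8}≡9. Then (-2)^{14} = (-2)^{8+4+2} ≡ 9 × 16 × 4 ≡ 6 (mod 19)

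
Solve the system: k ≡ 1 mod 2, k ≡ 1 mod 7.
M = 2 × 7 = 14. M₁ = 7, y₁ ≡ 1 mod 2. M₂ = 2, y₂ ≡ 4 mod 7. k = 1×7×1 + 1×2×4 ≡ 1 mod 14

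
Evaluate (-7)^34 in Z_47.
By repeated squaring mod 47: (-7)^{1}≡40, (-7)^{2}≡2, (-7)^{4}≡4, (-7)^{8}≡16, (-7)^{16}≡21, (-7)^{32}≡18. Then (-7)^{34} = (-7)^{32+2} ≡ 18 × 2 ≡ 36 mod 47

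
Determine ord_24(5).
Powers of 5 mod 24: 5^1≡5, 5^2≡1. So the order of 5 is 2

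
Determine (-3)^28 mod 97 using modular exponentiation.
By repeated squaring (mod 97): (-3)^{1}≡94, (-3)^{2}≡9, (-3)^{4}≡81, (-3)^{8}≡62, (-3)^{16}≡61. Then (-3)^{28} = (-3)^{16+8+4} ≡ 61 × 62 × 81 ≡ 16 (mod 97)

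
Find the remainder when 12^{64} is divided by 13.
By Fermat: 12^{12} ≡ 1 mod 13. 64 = 5×12 + 4. So 12^{64} ≡ 12^{4} ≡ 1 mod 13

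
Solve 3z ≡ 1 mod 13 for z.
Since 13 is prime, by Fermat 3^(-1) ≡ 3^{11} ≡ 9 mod 13. Verify: 3 × 9 = 27 ≡ 1 mod 13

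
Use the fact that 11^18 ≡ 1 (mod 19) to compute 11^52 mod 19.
By Fermat: 11^{18} ≡ 1 (mod 19). 52 = 2×18 + 16. So 11^{52} ≡ 11^{16} ≡ 11 (mod 19)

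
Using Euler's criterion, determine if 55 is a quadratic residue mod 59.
By Euler's criterion: 55^{29} ≡ 58 (mod 59). Since this equals -1 (≡ 58), 55 is not a QR.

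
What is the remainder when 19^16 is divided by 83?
By repeated squaring (mod 83): 19^{1}≡19, 19^{2}≡29, 19^{4}≡11, 19^{8}≡38, 19^{16}≡33. So 19^{16} ≡ 33 (mod 83)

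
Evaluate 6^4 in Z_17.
6^{4} = 1296 ≡ 4 (mod 17)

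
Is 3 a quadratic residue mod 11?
By Euler's criterion: 3^{5} ≡ 1 (mod 11). Since this equals 1, 3 is a QR.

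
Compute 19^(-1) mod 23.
Since 23 is prime, by Fermat 19^(-1) ≡ 19^{21} ≡ 17 mod 23. Verify: 19 × 17 = 323 ≡ 1 mod 23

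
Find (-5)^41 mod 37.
Using Fermat: (-5)^{36} ≡ 1 mod 37. 41 ≡ 5 mod 36. So (-5)^{41} ≡ (-5)^{5} ≡ 20 mod 37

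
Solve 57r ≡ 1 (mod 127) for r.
Since 127 is prime, by Fermat 57^(-1) ≡ 57^{125} ≡ 78 (mod 127). Verify: 57 × 78 = 4446 ≡ 1 (mod 127)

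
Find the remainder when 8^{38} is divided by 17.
By Fermat: 8^{16} ≡ 1 mod 17. 38 = 2×16 + 6. So 8^{38} ≡ 8^{6} ≡ 4 mod 17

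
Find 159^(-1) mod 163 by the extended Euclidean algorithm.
Extended GCD: 159(-41) + 163(40) = 1. So 159^(-1) ≡ -41 ≡ 122 mod 163. Verify: 159 × 122 = 19398 ≡ 1 mod 163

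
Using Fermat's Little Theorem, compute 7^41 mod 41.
By Fermat: 7^{40} ≡ 1 mod 41. So 7^{41} = 7^{40} · 7^{1} ≡ 7^{1} ≡ 7 mod 41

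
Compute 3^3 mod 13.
3^{3} = 27 ≡ 1 (mod 13)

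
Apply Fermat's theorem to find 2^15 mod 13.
By Fermat: 2^{12} ≡ 1 mod 13. So 2^{15} = 2^{12} · 2^{3} ≡ 2^{3} ≡ 8 mod 13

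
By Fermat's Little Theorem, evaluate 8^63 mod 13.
By Fermat: 8^{12} ≡ 1 mod 13. 63 = 5×12 + 3. So 8^{63} ≡ 8^{3} ≡ 5 mod 13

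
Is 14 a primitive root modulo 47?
14^{23} ≡ 1 mod 47 and 23 < 46, so ord_47(14) = 23 ≠ 46 and 14 is not a primitive root.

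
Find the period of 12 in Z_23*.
Powers of 12 mod 23: 12^1≡12, 12^2≡6, 12^3≡3, 12^4≡13, 12^5≡18, 12^6≡9, 12^7≡16, 12^8≡8, 12^9≡4, 12^10≡2, 12^11≡1. ord_23(12) = 11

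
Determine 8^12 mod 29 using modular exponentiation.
By repeated squaring (mod 29): 8^{1}≡8, 8^{2}≡6, 8^{4}≡7, 8^{8}≡20. Then 8^{12} = 8^{8+4} ≡ 20 × 7 ≡ 24 (mod 29)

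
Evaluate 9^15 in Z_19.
By repeated squaring (mod 19): 9^{1}≡9, 9^{2}≡5, 9^{4}≡6, 9^{8}≡17. Then 9^{15} = 9^{8+4+2+1} ≡ 17 × 6 × 5 × 9 ≡ 11 (mod 19)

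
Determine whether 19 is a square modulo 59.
By Euler's criterion: 19^{29} ≡ 1 mod 59. Since this equals 1, 19 is a QR.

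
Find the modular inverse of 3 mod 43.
Since 43 is prime, by Fermat 3^(-1) ≡ 3^{41} ≡ 29 (mod 43). Verify: 3 × 29 = 87 ≡ 1 (mod 43)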